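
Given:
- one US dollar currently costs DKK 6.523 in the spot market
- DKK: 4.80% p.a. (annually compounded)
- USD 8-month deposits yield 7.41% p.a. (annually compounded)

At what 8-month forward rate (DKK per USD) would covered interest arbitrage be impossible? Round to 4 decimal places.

T = 8/12 years.
Growth of 1 DKK over T: (1 + 0.0480)^(8/12) = 1.0317493.
USD accumulates by (1 + 0.0741)^(8/12) = 1.0488092.
CIP: F = S · (grow DKK)/(grow USD) = 6.523 × 1.0317493/1.0488092 = 6.416897 DKK per USD.

6.4169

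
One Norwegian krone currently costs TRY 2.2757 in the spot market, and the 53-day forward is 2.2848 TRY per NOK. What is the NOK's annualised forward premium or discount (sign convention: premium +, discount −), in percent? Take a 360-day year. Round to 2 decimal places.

+2.72%

T = 53/360 years.
NOK trades forward at +0.39988% vs spot over the period.
Per annum: 0.0039988 / (53/360) = 0.027162 = 2.72%.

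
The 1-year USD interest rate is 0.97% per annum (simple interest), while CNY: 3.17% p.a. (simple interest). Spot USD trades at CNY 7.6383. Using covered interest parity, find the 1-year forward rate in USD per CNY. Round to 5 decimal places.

T = 1 year.
CNY growth factor: 1 + 0.0317×1 = 1.031700.
USD growth factor: 1 + 0.0097×1 = 1.009700.
Forward (CNY per USD) = 7.6383 × 1.031700 / 1.009700 = 7.804728.
Quoted the other way: 1/7.804728 = 0.12813 USD per CNY.

0.12813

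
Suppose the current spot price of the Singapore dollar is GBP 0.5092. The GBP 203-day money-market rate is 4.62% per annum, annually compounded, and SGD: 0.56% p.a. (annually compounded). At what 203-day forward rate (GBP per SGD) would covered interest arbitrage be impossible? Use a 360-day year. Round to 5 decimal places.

0.52069

T = 203/360 years.
GBP accumulates by (1 + 0.0462)^(203/360) = 1.0257949.
SGD growth factor: (1 + 0.0056)^(203/360) = 1.0031539.
So F = 0.5092 × 1.0257949 / 1.0031539 = 0.5206926 (GBP/SGD).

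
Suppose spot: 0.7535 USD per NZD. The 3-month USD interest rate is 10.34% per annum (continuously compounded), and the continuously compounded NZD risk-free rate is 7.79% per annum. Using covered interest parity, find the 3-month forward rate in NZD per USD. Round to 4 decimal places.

T = 3/12 years.
USD growth factor: e^(0.1034×3/12) = 1.026187.
NZD growth factor: e^(0.0779×3/12) = 1.0196659.
Forward (USD per NZD) = 0.7535 × 1.026187 / 1.0196659 = 0.7583189.
Quoted the other way: 1/0.7583189 = 1.3187 NZD per USD.

1.3187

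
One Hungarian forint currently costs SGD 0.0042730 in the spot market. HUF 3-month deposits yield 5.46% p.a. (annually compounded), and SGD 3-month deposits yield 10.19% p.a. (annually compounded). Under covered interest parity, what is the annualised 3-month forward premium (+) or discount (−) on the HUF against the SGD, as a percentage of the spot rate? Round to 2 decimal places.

T = 3/12 years.
F = S · g_SGD/g_HUF = 0.004273 × 1.0245556/1.0133791 = 0.0043201267.
Annualised premium = (F − S)/S × (1/T) = (0.0043201267 − 0.004273)/0.004273 ÷ (3/12) = 4.41%.

+4.41%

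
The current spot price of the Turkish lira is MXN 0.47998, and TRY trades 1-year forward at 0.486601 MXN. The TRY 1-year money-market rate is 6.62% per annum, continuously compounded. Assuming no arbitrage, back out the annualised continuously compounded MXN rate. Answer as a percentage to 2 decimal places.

7.99%

T = 1 year.
By CIP, F/S equals the MXN-to-TRY growth ratio: 0.486601/0.47998 = 1.0137943.
The TRY side grows by e^(0.0662×1) = 1.0684404.
That pins the MXN growth at 1.0831788.
r = ln(1.0831788)/1 = 0.079900 → 7.99%.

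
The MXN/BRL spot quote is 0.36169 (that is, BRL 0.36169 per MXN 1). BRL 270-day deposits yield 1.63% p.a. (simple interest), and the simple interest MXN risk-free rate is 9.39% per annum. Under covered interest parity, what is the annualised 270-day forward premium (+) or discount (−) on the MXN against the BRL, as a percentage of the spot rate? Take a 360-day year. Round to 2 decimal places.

-7.25%

T = 270/360 years.
CIP forward (BRL per MXN) = 0.36169 × 1.012225/1.070425 = 0.34202458.
Annualised premium = (F − S)/S × (1/T) = (0.34202458 − 0.36169)/0.36169 ÷ (270/360) = -7.25%.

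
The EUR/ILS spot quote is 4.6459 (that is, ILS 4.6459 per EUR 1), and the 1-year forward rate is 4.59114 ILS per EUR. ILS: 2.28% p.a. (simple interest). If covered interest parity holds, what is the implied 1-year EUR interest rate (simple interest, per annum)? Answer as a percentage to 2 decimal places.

3.50%

T = 1 year.
F/S = 4.59114/4.6459 = 0.9882133 = (growth of ILS) / (growth of EUR).
ILS growth factor: 1 + 0.0228×1 = 1.022800.
So the EUR growth factor = 1.0349992.
r = (1.0349992 − 1)/1 = 0.034999 → 3.50%.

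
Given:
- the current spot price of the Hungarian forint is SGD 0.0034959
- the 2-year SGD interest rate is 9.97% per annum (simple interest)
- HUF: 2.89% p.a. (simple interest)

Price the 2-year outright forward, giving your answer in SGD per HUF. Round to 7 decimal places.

T = 2 years.
SGD growth factor: 1 + 0.0997×2 = 1.199400.
Growth of 1 HUF over T: 1 + 0.0289×2 = 1.057800.
CIP: F = S · (grow SGD)/(grow HUF) = 0.0034959 × 1.199400/1.057800 = 0.003963871 SGD per HUF.

0.0039639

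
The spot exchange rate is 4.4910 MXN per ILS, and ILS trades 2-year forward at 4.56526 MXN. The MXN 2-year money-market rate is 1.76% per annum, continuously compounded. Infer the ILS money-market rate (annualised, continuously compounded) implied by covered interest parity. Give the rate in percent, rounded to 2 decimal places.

T = 2 years.
By CIP, F/S equals the MXN-to-ILS growth ratio: 4.56526/4.491 = 1.0165353.
The MXN side grows by e^(0.0176×2) = 1.0358269.
Hence g_ILS = 1.0189778.
Take logs: ln 1.0189778 / 2 = 0.009400, so 0.94%.

0.94%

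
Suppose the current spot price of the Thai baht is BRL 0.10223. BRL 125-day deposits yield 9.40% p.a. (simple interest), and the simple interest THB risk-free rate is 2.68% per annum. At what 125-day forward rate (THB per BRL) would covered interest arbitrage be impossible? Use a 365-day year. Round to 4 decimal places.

T = 125/365 years.
BRL growth factor: 1 + 0.0940×125/365 = 1.0321918.
Growth of 1 THB over T: 1 + 0.0268×125/365 = 1.0091781.
Forward (BRL per THB) = 0.10223 × 1.0321918 / 1.0091781 = 0.1045613.
Invert for THB per BRL: 1 / 0.1045613 = 9.5638.

9.5638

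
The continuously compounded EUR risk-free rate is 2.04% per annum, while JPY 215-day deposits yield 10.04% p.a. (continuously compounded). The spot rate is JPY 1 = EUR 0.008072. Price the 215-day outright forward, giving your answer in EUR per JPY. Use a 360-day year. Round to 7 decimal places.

0.0076954

T = 215/360 years.
EUR growth factor: e^(0.0204×215/360) = 1.0122579.
JPY growth factor: e^(0.1004×215/360) = 1.0617953.
CIP: F = S · (grow EUR)/(grow JPY) = 0.008072 × 1.0122579/1.0617953 = 0.007695406 EUR per JPY.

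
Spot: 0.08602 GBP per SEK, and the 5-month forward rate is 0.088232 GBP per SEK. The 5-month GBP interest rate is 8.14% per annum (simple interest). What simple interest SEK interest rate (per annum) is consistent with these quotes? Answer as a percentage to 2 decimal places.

1.92%

T = 5/12 years.
CIP gives F = S · g_GBP/g_SEK, so g_GBP/g_SEK = 0.088232/0.08602 = 1.0257150.
GBP growth factor: 1 + 0.0814×5/12 = 1.0339167.
That pins the SEK growth at 1.0079961.
r = (1.0079961 − 1)/(5/12) = 0.019191 → 1.92%.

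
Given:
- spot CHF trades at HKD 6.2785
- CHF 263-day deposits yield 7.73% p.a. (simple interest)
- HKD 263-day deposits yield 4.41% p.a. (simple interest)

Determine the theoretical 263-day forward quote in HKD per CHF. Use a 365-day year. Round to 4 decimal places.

T = 263/365 years.
Growth of 1 HKD over T: 1 + 0.0441×263/365 = 1.0317762.
CHF growth factor: 1 + 0.0773×263/365 = 1.0556984.
So F = 6.2785 × 1.0317762 / 1.0556984 = 6.136229 (HKD/CHF).

6.1362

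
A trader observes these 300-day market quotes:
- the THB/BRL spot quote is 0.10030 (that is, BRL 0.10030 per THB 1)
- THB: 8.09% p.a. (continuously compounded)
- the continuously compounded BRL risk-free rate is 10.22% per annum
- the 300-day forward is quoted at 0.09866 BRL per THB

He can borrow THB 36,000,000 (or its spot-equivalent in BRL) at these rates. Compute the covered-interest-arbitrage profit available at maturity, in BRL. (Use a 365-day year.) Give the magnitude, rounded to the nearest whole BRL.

T = 300/365 years.
Keep in THB, deliver into the forward: 36,000,000·1.068753644·0.09866 = BRL 3,795,956.44.
Swap to BRL now, deposit: 36,000,000·0.10030·1.087628894 = BRL 3,927,210.41.
The quoted forward undervalues THB, so borrow THB, convert to BRL at spot, deposit the BRL at 10.22%, and buy THB forward at 0.09866 to cover the loan.
The gap between the two covered legs is BRL 131,254.

BRL 131,254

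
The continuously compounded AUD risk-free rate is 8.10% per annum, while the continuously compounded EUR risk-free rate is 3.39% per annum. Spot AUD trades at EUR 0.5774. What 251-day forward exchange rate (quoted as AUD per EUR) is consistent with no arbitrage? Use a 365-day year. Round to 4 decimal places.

T = 251/365 years.
EUR accumulates by e^(0.0339×251/365) = 1.0235859.
AUD accumulates by e^(0.0810×251/365) = 1.0572819.
So F = 0.5774 × 1.0235859 / 1.0572819 = 0.5589980 (EUR/AUD).
Quoted the other way: 1/0.5589980 = 1.7889 AUD per EUR.

1.7889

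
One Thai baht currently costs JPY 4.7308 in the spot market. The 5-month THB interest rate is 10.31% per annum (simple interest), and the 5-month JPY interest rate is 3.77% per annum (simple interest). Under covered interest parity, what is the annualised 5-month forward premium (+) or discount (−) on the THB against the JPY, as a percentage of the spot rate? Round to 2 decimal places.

-6.27%

T = 5/12 years.
F = S · g_JPY/g_THB = 4.7308 × 1.0157083/1.0429583 = 4.6071955.
Annualised premium = (F − S)/S × (1/T) = (4.6071955 − 4.7308)/4.7308 ÷ (5/12) = -6.27%.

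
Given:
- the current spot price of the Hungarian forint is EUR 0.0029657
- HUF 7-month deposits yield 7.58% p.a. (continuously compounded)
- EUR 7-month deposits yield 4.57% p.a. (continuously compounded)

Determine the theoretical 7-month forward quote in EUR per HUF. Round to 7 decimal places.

0.0029141

T = 7/12 years.
Growth of 1 EUR over T: e^(0.0457×7/12) = 1.0270168.
HUF growth factor: e^(0.0758×7/12) = 1.0452088.
CIP: F = S · (grow EUR)/(grow HUF) = 0.0029657 × 1.0270168/1.0452088 = 0.002914082 EUR per HUF.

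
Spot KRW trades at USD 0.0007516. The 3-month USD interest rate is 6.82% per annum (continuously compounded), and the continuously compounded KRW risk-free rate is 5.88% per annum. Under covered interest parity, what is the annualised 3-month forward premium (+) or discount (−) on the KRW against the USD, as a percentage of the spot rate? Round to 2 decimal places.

T = 3/12 years.
CIP forward (USD per KRW) = 0.0007516 × 1.0171962/1.0148086 = 0.0007533683.
Annualised premium = (F − S)/S × (1/T) = (0.0007533683 − 0.0007516)/0.0007516 ÷ (3/12) = 0.94%.

+0.94%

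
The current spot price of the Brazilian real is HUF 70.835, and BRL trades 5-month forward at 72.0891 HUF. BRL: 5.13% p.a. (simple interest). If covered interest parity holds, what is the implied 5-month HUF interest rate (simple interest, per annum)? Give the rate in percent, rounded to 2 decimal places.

T = 5/12 years.
By CIP, F/S equals the HUF-to-BRL growth ratio: 72.0891/70.835 = 1.0177045.
The BRL side grows by 1 + 0.0513×5/12 = 1.021375.
That pins the HUF growth at 1.0394579.
(1.0394579 − 1)/T = 0.094699, i.e. 9.47%.

9.47%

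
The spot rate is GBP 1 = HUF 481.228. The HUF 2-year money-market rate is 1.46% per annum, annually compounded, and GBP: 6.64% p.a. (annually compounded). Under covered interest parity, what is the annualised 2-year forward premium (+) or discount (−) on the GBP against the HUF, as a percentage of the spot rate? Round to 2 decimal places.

-4.74%

T = 2 years.
CIP forward (HUF per GBP) = 481.228 × 1.0294132/1.137209 = 435.612500.
Annualised premium = (F − S)/S × (1/T) = (435.612500 − 481.228)/481.228 ÷ 2 = -4.74%.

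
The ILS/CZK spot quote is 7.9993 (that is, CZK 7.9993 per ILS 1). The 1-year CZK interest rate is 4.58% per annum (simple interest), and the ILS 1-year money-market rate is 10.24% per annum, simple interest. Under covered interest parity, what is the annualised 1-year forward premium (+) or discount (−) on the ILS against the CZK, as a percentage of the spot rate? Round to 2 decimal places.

T = 1 year.
CIP forward (CZK per ILS) = 7.9993 × 1.045800/1.102400 = 7.5885957.
(F − S)/S ÷ T = (7.5885957 − 7.9993)/7.9993/1 = -0.051343 → -5.13%.

-5.13%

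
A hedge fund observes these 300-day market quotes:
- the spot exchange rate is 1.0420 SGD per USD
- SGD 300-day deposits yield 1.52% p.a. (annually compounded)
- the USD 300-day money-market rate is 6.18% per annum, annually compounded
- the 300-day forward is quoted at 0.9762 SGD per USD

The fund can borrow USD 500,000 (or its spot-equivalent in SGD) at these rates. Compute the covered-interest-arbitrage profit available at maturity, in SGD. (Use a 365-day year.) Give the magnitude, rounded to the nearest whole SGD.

SGD 14,741

T = 300/365 years.
Route A — deposit USD, sell forward: 500,000 × 1.05052158 × 0.9762 = SGD 512,759.58.
Route B — convert at spot, deposit SGD: 500,000 × 1.0420 × 1.01247634 = SGD 527,500.17.
The quoted forward undervalues USD, so borrow USD, convert to SGD at spot, deposit the SGD at 1.52%, and buy USD forward at 0.9762 to cover the loan.
The gap between the two covered legs is SGD 14,741.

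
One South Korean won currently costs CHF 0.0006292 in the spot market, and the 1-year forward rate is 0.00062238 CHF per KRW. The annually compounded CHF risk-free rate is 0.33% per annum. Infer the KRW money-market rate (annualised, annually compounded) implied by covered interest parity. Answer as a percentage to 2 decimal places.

T = 1 year.
F/S = 0.00062238/0.0006292 = 0.9891608 = (growth of CHF) / (growth of KRW).
CHF growth factor: (1 + 0.0033)^1 = 1.003300.
That pins the KRW growth at 1.0142941.
Annualise: 1.0142941^(1/1) − 1 = 0.014294 = 1.43%.

1.43%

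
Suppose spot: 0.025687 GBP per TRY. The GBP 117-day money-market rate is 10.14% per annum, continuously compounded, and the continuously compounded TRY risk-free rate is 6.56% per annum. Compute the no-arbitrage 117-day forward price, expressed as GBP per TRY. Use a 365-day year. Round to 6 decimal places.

0.025983

T = 117/365 years.
GBP accumulates by e^(0.1014×117/365) = 1.0330376.
TRY accumulates by e^(0.0656×117/365) = 1.0212506.
Forward (GBP per TRY) = 0.025687 × 1.0330376 / 1.0212506 = 0.02598347.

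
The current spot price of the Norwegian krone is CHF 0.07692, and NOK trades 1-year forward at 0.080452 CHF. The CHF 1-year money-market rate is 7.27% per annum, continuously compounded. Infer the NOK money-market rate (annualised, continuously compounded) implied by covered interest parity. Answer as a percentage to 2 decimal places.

2.78%

T = 1 year.
F/S = 0.080452/0.07692 = 1.0459178 = (growth of CHF) / (growth of NOK).
The CHF side grows by e^(0.0727×1) = 1.0754079.
That pins the NOK growth at 1.0281954.
Take logs: ln 1.0281954 / 1 = 0.027805, so 2.78%.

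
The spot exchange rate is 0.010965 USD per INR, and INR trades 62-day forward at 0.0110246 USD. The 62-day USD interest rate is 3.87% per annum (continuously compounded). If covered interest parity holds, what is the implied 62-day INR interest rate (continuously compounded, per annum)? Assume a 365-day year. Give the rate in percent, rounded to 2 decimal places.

0.68%

T = 62/365 years.
By CIP, F/S equals the USD-to-INR growth ratio: 0.0110246/0.010965 = 1.0054355.
The USD side grows by e^(0.0387×62/365) = 1.0065954.
That pins the INR growth at 1.0011536.
r = ln(1.0011536)/(62/365) = 0.006787 → 0.68%.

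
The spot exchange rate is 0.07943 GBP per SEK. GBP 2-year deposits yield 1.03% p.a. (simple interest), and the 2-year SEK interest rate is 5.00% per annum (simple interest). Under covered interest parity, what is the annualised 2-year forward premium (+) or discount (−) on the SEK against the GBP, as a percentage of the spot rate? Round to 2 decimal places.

T = 2 years.
CIP forward (GBP per SEK) = 0.07943 × 1.020600/1.100000 = 0.07369660.
Annualised premium = (F − S)/S × (1/T) = (0.07369660 − 0.07943)/0.07943 ÷ 2 = -3.61%.

-3.61%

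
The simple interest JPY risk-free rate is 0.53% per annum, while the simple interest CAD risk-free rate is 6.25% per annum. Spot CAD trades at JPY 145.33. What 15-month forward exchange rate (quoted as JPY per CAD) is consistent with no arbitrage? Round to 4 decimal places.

T = 15/12 years.
Growth of 1 JPY over T: 1 + 0.0053×15/12 = 1.006625.
CAD growth factor: 1 + 0.0625×15/12 = 1.078125.
Forward (JPY per CAD) = 145.33 × 1.006625 / 1.078125 = 135.691883.

135.6919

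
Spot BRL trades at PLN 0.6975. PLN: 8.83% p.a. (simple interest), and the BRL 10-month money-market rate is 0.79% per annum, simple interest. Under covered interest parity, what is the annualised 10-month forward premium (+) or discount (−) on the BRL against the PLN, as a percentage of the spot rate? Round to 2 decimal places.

+7.99%

T = 10/12 years.
CIP forward (PLN per BRL) = 0.6975 × 1.0735833/1.0065833 = 0.7439269.
(F − S)/S ÷ T = (0.7439269 − 0.6975)/0.6975/(10/12) = 0.079874 → 7.99%.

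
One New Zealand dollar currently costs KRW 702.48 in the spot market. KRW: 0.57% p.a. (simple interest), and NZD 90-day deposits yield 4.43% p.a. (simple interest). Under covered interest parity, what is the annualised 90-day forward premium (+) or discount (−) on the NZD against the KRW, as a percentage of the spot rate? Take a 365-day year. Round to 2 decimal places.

T = 90/365 years.
F = S · g_KRW/g_NZD = 702.48 × 1.0014055/1.0109233 = 695.86618.
(F − S)/S ÷ T = (695.86618 − 702.48)/702.48/(90/365) = -0.038183 → -3.82%.

-3.82%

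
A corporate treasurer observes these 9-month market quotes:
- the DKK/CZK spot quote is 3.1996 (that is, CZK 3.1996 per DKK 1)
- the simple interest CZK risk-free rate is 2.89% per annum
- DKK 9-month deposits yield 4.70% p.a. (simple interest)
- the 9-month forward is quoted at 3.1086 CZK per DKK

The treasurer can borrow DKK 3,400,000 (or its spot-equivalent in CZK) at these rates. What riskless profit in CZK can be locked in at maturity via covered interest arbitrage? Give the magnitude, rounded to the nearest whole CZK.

T = 9/12 years.
Invest the DKK and cover forward: 3,400,000 × 1.035250 × 3.1086 = CZK 10,941,805.71.
Convert at spot and invest in CZK: 3,400,000 × 3.1996 × 1.021675 = CZK 11,114,434.52.
The quoted forward undervalues DKK, so borrow DKK, convert to CZK at spot, deposit the CZK at 2.89%, and buy DKK forward at 3.1086 to cover the loan.
Arbitrage profit = |10,941,805.71 − 11,114,434.52| = CZK 172,629.

CZK 172,629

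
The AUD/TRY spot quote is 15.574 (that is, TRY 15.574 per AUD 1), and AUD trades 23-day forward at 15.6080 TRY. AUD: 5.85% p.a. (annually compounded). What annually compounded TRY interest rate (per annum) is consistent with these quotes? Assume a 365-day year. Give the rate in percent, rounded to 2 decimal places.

9.58%

T = 23/365 years.
CIP gives F = S · g_TRY/g_AUD, so g_TRY/g_AUD = 15.608/15.574 = 1.0021831.
AUD growth factor: (1 + 0.0585)^(23/365) = 1.0035889.
Hence g_TRY = 1.0057798.
Annualise: 1.0057798^(365/23) − 1 = 0.095772 = 9.58%.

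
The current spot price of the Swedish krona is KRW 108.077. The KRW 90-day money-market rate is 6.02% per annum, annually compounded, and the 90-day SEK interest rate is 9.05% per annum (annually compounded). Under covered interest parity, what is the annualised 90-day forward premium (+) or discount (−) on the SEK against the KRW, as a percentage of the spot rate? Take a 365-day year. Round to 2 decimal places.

T = 90/365 years.
No-arbitrage forward: 108.077 × 1.0145186 / 1.0215922 = 107.328665 KRW/SEK.
(F − S)/S ÷ T = (107.328665 − 108.077)/108.077/(90/365) = -0.028081 → -2.81%.

-2.81%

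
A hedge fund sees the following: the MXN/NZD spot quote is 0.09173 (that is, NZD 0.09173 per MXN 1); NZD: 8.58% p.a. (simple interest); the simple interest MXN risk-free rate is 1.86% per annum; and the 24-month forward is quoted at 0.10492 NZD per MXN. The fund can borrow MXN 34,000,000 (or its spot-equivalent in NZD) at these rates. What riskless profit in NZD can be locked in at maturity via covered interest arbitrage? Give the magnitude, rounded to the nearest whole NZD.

T = 2 years.
Route A — deposit MXN, sell forward: 34,000,000 × 1.037200 × 0.10492 = NZD 3,699,982.82.
Route B — convert at spot, deposit NZD: 34,000,000 × 0.09173 × 1.171600 = NZD 3,654,009.51.
The quoted forward overvalues MXN, so borrow NZD, buy MXN at spot, deposit the MXN at 1.86%, and sell the proceeds forward at 0.10492.
Profit = 3,699,982.82 − 3,654,009.51 = NZD 45,973.

NZD 45,973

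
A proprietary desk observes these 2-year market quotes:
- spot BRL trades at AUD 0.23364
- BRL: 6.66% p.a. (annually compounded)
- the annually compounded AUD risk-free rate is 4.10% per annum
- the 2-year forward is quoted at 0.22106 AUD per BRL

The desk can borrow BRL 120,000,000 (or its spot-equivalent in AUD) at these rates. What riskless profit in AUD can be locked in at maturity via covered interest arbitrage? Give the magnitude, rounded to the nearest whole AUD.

T = 2 years.
Route A — deposit BRL, sell forward: 120,000,000 × 1.13763556 × 0.22106 = AUD 30,178,286.03.
Route B — convert at spot, deposit AUD: 120,000,000 × 0.23364 × 1.083681 = AUD 30,382,947.46.
The quoted forward undervalues BRL, so borrow BRL, convert to AUD at spot, deposit the AUD at 4.10%, and buy BRL forward at 0.22106 to cover the loan.
The gap between the two covered legs is AUD 204,661.

AUD 204,661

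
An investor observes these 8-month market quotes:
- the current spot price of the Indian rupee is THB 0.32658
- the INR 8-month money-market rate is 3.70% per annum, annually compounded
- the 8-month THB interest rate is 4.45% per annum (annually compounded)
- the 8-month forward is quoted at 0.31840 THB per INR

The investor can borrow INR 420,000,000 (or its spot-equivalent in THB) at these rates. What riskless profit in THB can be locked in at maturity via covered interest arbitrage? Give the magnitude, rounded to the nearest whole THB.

T = 8/12 years.
Route A — deposit INR, sell forward: 420,000,000 × 1.02451700425 × 0.31840 = THB 137,006,609.94.
Route B — convert at spot, deposit THB: 420,000,000 × 0.32658 × 1.02945088083 = THB 141,203,188.84.
The quoted forward undervalues INR, so borrow INR, convert to THB at spot, deposit the THB at 4.45%, and buy INR forward at 0.31840 to cover the loan.
Arbitrage profit = |137,006,609.94 − 141,203,188.84| = THB 4,196,579.

THB 4,196,579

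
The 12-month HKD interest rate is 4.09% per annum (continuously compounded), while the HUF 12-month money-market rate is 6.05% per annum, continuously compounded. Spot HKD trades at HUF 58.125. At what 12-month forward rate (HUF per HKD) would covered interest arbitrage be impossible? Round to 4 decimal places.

59.2755

T = 1 year.
Growth of 1 HUF over T: e^(0.0605×1) = 1.0623676.
HKD accumulates by e^(0.0409×1) = 1.04174793.
CIP: F = S · (grow HUF)/(grow HKD) = 58.125 × 1.0623676/1.04174793 = 59.275488 HUF per HKD.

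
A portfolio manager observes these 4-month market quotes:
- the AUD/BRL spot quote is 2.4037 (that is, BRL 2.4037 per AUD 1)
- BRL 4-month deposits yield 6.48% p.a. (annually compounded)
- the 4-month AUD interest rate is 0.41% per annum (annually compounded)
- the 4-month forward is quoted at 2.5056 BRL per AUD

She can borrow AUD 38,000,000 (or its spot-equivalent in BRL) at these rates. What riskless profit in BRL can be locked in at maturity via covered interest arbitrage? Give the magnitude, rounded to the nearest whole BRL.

T = 4/12 years.
Keep in AUD, deliver into the forward: 38,000,000·1.0013648031·2.5056 = BRL 95,342,746.72.
Swap to BRL now, deposit: 38,000,000·2.4037·1.0211495434 = BRL 93,272,411.98.
The quoted forward overvalues AUD, so borrow BRL, buy AUD at spot, deposit the AUD at 0.41%, and sell the proceeds forward at 2.5056.
Profit = 95,342,746.72 − 93,272,411.98 = BRL 2,070,335.

BRL 2,070,335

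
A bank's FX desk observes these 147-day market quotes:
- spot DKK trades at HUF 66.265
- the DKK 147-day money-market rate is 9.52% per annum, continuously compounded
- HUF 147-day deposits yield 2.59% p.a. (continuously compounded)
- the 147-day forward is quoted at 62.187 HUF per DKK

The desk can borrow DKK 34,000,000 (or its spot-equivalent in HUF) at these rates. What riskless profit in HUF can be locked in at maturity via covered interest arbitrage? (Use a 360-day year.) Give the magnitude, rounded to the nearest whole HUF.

HUF 78,795,313

T = 147/360 years.
Keep in DKK, deliver into the forward: 34,000,000·1.03963878773·62.187 = HUF 2,198,168,587.95.
Swap to HUF now, deposit: 34,000,000·66.265·1.010631955129 = HUF 2,276,963,901.23.
The quoted forward undervalues DKK, so borrow DKK, convert to HUF at spot, deposit the HUF at 2.59%, and buy DKK forward at 62.187 to cover the loan.
The gap between the two covered legs is HUF 78,795,313.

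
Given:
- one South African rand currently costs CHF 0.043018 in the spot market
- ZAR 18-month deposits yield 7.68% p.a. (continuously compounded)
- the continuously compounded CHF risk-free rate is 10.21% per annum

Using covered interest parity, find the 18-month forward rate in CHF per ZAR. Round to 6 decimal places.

T = 18/12 years.
Growth of 1 CHF over T: e^(0.1021×18/12) = 1.1654998.
Growth of 1 ZAR over T: e^(0.0768×18/12) = 1.1220978.
CIP: F = S · (grow CHF)/(grow ZAR) = 0.043018 × 1.1654998/1.1220978 = 0.04468191 CHF per ZAR.

0.044682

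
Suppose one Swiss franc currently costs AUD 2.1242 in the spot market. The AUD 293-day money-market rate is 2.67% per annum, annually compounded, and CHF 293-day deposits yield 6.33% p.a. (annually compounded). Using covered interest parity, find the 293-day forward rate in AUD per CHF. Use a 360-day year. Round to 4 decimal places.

2.0645

T = 293/360 years.
AUD growth factor: (1 + 0.0267)^(293/360) = 1.0216774.
CHF growth factor: (1 + 0.0633)^(293/360) = 1.051223.
CIP: F = S · (grow AUD)/(grow CHF) = 2.1242 × 1.0216774/1.051223 = 2.064497 AUD per CHF.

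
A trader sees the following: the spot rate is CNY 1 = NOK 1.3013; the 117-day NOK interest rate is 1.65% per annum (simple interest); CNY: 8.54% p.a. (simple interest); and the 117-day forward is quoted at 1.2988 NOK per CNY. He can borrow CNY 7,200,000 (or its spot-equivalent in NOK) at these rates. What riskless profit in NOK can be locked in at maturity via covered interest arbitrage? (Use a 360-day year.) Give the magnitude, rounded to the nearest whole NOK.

T = 117/360 years.
Invest the CNY and cover forward: 7,200,000 × 1.027755 × 1.2988 = NOK 9,610,907.00.
Convert at spot and invest in NOK: 7,200,000 × 1.3013 × 1.0053625 = NOK 9,419,603.19.
The quoted forward overvalues CNY, so borrow NOK, buy CNY at spot, deposit the CNY at 8.54%, and sell the proceeds forward at 1.2988.
Profit = 9,610,907.00 − 9,419,603.19 = NOK 191,304.

NOK 191,304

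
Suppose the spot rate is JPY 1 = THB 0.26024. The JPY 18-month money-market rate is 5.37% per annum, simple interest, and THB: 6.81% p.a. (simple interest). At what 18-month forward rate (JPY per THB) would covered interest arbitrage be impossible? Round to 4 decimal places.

3.7673

T = 18/12 years.
THB accumulates by 1 + 0.0681×18/12 = 1.102150.
Growth of 1 JPY over T: 1 + 0.0537×18/12 = 1.080550.
Forward (THB per JPY) = 0.26024 × 1.102150 / 1.080550 = 0.2654422.
Invert for JPY per THB: 1 / 0.2654422 = 3.7673.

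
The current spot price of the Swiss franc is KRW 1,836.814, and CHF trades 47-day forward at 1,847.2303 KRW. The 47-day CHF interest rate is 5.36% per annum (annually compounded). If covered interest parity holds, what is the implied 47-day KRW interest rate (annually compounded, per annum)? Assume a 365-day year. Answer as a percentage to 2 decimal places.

10.09%

T = 47/365 years.
CIP gives F = S · g_KRW/g_CHF, so g_KRW/g_CHF = 1847.2303/1836.814 = 1.0056709.
The CHF side grows by (1 + 0.0536)^(47/365) = 1.006746.
That pins the KRW growth at 1.0124552.
Annualise: 1.0124552^(365/47) − 1 = 0.100901 = 10.09%.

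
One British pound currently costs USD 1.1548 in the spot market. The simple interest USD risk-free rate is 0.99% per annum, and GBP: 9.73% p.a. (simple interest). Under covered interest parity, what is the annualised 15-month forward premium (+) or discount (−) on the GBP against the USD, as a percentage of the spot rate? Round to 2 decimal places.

T = 15/12 years.
No-arbitrage forward: 1.1548 × 1.012375 / 1.121625 = 1.0423186 USD/GBP.
Annualised premium = (F − S)/S × (1/T) = (1.0423186 − 1.1548)/1.1548 ÷ (15/12) = -7.79%.

-7.79%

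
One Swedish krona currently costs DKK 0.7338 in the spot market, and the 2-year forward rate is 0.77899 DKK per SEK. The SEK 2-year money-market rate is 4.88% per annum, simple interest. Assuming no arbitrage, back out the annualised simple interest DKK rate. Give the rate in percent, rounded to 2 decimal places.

8.26%

T = 2 years.
F/S = 0.77899/0.7338 = 1.0615835 = (growth of DKK) / (growth of SEK).
SEK growth factor: 1 + 0.0488×2 = 1.097600.
That pins the DKK growth at 1.165194.
r = (1.165194 − 1)/2 = 0.082597 → 8.26%.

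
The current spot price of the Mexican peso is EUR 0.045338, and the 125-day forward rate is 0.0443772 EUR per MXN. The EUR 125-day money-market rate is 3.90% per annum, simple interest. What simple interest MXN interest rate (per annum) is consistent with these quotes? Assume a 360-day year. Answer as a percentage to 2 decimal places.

10.22%

T = 125/360 years.
By CIP, F/S equals the EUR-to-MXN growth ratio: 0.0443772/0.045338 = 0.9788081.
EUR growth factor: 1 + 0.0390×125/360 = 1.0135417.
That pins the MXN growth at 1.0354856.
(1.0354856 − 1)/T = 0.102199, i.e. 10.22%.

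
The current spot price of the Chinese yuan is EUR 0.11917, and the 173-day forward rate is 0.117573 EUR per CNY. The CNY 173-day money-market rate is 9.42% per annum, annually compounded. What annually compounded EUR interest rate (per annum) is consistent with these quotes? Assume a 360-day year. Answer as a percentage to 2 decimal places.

T = 173/360 years.
CIP gives F = S · g_EUR/g_CNY, so g_EUR/g_CNY = 0.117573/0.11917 = 0.9865990.
CNY growth factor: (1 + 0.0942)^(173/360) = 1.0442107.
So the EUR growth factor = 1.0302172.
Annualise: 1.0302172^(360/173) − 1 = 0.063907 = 6.39%.

6.39%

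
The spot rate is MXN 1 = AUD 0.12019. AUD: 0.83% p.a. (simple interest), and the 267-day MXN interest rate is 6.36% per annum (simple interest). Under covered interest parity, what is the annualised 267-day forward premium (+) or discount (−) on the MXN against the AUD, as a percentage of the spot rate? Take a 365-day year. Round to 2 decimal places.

T = 267/365 years.
No-arbitrage forward: 0.12019 × 1.0060715 / 1.0465238 = 0.11554418 AUD/MXN.
(F − S)/S ÷ T = (0.11554418 − 0.12019)/0.12019/(267/365) = -0.052842 → -5.28%.

-5.28%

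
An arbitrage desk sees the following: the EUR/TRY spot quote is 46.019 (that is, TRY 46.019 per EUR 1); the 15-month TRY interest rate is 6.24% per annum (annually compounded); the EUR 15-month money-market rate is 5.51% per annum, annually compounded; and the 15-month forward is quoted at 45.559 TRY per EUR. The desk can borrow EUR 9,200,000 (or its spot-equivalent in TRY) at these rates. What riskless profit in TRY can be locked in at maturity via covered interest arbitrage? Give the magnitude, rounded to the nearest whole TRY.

TRY 8,444,286

T = 15/12 years.
Route A — deposit EUR, sell forward: 9,200,000 × 1.06934299493 × 45.559 = TRY 448,207,417.06.
Route B — convert at spot, deposit TRY: 9,200,000 × 46.019 × 1.07859915951 = TRY 456,651,703.44.
The quoted forward undervalues EUR, so borrow EUR, convert to TRY at spot, deposit the TRY at 6.24%, and buy EUR forward at 45.559 to cover the loan.
The gap between the two covered legs is TRY 8,444,286.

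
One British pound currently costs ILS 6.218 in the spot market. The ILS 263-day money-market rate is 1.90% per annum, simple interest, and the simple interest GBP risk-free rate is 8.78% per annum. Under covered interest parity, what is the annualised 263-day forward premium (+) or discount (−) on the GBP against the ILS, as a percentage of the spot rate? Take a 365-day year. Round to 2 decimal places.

-6.47%

T = 263/365 years.
No-arbitrage forward: 6.218 × 1.0136904 / 1.0632641 = 5.928092 ILS/GBP.
(F − S)/S ÷ T = (5.928092 − 6.218)/6.218/(263/365) = -0.064706 → -6.47%.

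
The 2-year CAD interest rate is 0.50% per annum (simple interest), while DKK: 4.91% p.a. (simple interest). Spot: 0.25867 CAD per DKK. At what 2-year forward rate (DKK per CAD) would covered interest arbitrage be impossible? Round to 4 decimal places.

4.2035

T = 2 years.
Growth of 1 CAD over T: 1 + 0.0050×2 = 1.010000.
Growth of 1 DKK over T: 1 + 0.0491×2 = 1.098200.
CIP: F = S · (grow CAD)/(grow DKK) = 0.25867 × 1.010000/1.098200 = 0.2378954 CAD per DKK.
Invert for DKK per CAD: 1 / 0.2378954 = 4.2035.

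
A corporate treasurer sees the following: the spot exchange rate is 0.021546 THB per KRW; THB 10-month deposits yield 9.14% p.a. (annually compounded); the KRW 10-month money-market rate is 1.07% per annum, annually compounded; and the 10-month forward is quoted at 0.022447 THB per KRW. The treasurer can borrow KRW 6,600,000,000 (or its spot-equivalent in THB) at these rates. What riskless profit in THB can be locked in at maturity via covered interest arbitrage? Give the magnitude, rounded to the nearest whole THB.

T = 10/12 years.
Keep in KRW, deliver into the forward: 6,600,000,000·1.00890874887·0.022447 = THB 149,470,032.93.
Swap to THB now, deposit: 6,600,000,000·0.021546·1.07560618586 = THB 152,955,071.81.
The quoted forward undervalues KRW, so borrow KRW, convert to THB at spot, deposit the THB at 9.14%, and buy KRW forward at 0.022447 to cover the loan.
Profit = 152,955,071.81 − 149,470,032.93 = THB 3,485,039.

THB 3,485,039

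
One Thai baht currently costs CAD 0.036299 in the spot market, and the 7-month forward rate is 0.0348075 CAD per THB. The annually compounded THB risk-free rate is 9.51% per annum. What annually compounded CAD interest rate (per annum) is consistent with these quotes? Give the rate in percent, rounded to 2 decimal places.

T = 7/12 years.
CIP gives F = S · g_CAD/g_THB, so g_CAD/g_THB = 0.0348075/0.036299 = 0.9589107.
THB growth factor: (1 + 0.0951)^(7/12) = 1.0544226.
So the CAD growth factor = 1.0110971.
r = 1.0110971^(12/7) − 1 = 0.019099 → 1.91%.

1.91%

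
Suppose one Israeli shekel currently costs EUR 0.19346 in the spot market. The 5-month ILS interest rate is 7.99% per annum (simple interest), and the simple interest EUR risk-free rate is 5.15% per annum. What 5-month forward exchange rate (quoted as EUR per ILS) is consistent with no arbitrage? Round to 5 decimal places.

T = 5/12 years.
Growth of 1 EUR over T: 1 + 0.0515×5/12 = 1.0214583.
ILS accumulates by 1 + 0.0799×5/12 = 1.0332917.
So F = 0.19346 × 1.0214583 / 1.0332917 = 0.1912445 (EUR/ILS).

0.19124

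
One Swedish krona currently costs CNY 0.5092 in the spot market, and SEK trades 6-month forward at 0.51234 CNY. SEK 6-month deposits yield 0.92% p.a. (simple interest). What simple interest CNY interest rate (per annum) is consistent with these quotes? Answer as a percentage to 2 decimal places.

2.16%

T = 6/12 years.
F/S = 0.51234/0.5092 = 1.0061665 = (growth of CNY) / (growth of SEK).
SEK growth factor: 1 + 0.0092×6/12 = 1.004600.
Hence g_CNY = 1.0107949.
(1.0107949 − 1)/T = 0.021590, i.e. 2.16%.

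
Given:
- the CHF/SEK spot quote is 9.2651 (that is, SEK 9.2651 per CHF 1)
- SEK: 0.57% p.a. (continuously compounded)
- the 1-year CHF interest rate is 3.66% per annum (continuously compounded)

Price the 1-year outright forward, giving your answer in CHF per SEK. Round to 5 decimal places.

0.11132

T = 1 year.
Growth of 1 SEK over T: e^(0.0057×1) = 1.0057163.
CHF growth factor: e^(0.0366×1) = 1.037278.
So F = 9.2651 × 1.0057163 / 1.037278 = 8.983187 (SEK/CHF).
Invert for CHF per SEK: 1 / 8.983187 = 0.11132.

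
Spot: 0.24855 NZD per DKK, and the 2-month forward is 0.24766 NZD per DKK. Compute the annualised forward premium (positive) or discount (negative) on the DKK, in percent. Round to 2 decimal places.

T = 2/12 years.
DKK trades forward at -0.35808% vs spot over the period.
Per annum: -0.0035808 / (2/12) = -0.021485 = -2.15%.

-2.15%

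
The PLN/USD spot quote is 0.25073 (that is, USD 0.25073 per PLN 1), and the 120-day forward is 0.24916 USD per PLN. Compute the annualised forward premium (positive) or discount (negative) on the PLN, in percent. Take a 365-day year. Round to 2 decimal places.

-1.90%

T = 120/365 years.
(F − S)/S = (0.24916 − 0.25073)/0.25073 = -0.0062617.
Annualise by dividing by T: -0.0062617 / (120/365) = -0.019046 → -1.90%.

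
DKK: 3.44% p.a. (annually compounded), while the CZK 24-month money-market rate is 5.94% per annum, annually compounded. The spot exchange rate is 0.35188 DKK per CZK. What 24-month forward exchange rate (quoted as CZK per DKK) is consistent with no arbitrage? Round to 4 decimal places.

T = 2 years.
DKK accumulates by (1 + 0.0344)^2 = 1.0699834.
CZK accumulates by (1 + 0.0594)^2 = 1.1223284.
CIP: F = S · (grow DKK)/(grow CZK) = 0.35188 × 1.0699834/1.1223284 = 0.3354684 DKK per CZK.
Quoted the other way: 1/0.3354684 = 2.9809 CZK per DKK.

2.9809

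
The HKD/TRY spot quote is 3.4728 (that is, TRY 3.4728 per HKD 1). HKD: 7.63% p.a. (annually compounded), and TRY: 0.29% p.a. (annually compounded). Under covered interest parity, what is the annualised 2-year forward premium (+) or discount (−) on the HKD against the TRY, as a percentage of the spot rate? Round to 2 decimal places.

-6.59%

T = 2 years.
CIP forward (TRY per HKD) = 3.4728 × 1.0058084/1.1584217 = 3.0152849.
(F − S)/S ÷ T = (3.0152849 − 3.4728)/3.4728/2 = -0.065871 → -6.59%.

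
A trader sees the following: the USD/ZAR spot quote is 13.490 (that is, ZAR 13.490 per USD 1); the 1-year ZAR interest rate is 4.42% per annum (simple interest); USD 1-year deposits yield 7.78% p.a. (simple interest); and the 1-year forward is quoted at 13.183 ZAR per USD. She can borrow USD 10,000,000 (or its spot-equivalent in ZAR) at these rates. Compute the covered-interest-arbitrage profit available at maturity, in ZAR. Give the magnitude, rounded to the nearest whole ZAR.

T = 1 year.
Route A — deposit USD, sell forward: 10,000,000 × 1.077800 × 13.183 = ZAR 142,086,374.00.
Route B — convert at spot, deposit ZAR: 10,000,000 × 13.490 × 1.044200 = ZAR 140,862,580.00.
The quoted forward overvalues USD, so borrow ZAR, buy USD at spot, deposit the USD at 7.78%, and sell the proceeds forward at 13.183.
Arbitrage profit = |142,086,374.00 − 140,862,580.00| = ZAR 1,223,794.

ZAR 1,223,794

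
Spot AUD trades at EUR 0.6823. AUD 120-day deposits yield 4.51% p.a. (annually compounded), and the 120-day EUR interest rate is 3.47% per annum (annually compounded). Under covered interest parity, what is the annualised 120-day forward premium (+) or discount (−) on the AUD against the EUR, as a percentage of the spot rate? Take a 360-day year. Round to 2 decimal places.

T = 120/360 years.
No-arbitrage forward: 0.6823 × 1.0114354 / 1.0148128 = 0.6800292 EUR/AUD.
(F − S)/S ÷ T = (0.6800292 − 0.6823)/0.6823/(120/360) = -0.009984 → -1.00%.

-1.00%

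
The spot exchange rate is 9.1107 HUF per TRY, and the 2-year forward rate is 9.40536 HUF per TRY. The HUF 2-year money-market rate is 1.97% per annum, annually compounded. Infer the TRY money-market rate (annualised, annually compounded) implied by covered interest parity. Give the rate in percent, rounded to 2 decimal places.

0.36%

T = 2 years.
F/S = 9.40536/9.1107 = 1.0323422 = (growth of HUF) / (growth of TRY).
The HUF side grows by (1 + 0.0197)^2 = 1.0397881.
So the TRY growth factor = 1.0072126.
Annualise: 1.0072126^(1/2) − 1 = 0.003600 = 0.36%.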